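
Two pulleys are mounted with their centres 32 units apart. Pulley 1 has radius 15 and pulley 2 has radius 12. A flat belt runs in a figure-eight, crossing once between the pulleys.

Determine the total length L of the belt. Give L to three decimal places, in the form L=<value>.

crossed belt: β = asin((r1+r2)/C) = asin(27/32) = 57.5383°
wrap1 = wrap2 = π + 2β = 295.0765°
tangent length = C·cosβ = 17.1756
L = (r1+r2)·wrap + 2·C·cosβ = 27·5.1501 + 2·17.1756 = 173.4027

L=173.403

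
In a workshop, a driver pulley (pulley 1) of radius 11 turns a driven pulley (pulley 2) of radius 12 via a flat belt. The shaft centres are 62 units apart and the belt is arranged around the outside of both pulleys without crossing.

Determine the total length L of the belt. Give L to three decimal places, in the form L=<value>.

open belt: β = asin((r2−r1)/C) = asin(1/62) = 0.9242°
wrap1 = π − 2β = 178.1517°
wrap2 = π + 2β = 181.8483°
tangent length = C·cosβ = 61.9919
L = r1·wrap1 + r2·wrap2 + 2·C·cosβ = 11·3.1093 + 12·3.1739 + 2·61.9919 = 196.2728

L=196.273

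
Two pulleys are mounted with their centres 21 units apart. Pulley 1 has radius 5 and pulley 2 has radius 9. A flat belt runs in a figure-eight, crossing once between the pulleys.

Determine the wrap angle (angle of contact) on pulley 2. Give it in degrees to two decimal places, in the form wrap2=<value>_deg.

crossed belt: β = asin((r1+r2)/C) = asin(14/21) = 41.8103°
wrap1 = wrap2 = π + 2β = 263.6206°

wrap2=263.62_deg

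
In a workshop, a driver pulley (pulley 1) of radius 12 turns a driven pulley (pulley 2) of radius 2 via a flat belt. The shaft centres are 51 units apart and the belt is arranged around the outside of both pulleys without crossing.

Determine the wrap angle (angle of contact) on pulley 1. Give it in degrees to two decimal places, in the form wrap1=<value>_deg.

wrap1=202.62_deg

open belt: β = asin((r2−r1)/C) = asin(-10/51) = -11.3077°
wrap1 = π − 2β = 202.6155°
wrap2 = π + 2β = 157.3845°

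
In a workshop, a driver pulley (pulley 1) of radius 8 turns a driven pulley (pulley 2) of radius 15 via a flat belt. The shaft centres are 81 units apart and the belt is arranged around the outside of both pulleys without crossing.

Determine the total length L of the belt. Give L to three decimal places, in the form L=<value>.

open belt: β = asin((r2−r1)/C) = asin(7/81) = 4.9577°
wrap1 = π − 2β = 170.0847°
wrap2 = π + 2β = 189.9153°
tangent length = C·cosβ = 80.6970
L = r1·wrap1 + r2·wrap2 + 2·C·cosβ = 8·2.9685 + 15·3.3146 + 2·80.6970 = 234.8619

L=234.862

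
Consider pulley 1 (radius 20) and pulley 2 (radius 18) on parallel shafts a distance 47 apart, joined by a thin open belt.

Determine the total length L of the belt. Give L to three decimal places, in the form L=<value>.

L=213.466

open belt: β = asin((r2−r1)/C) = asin(-2/47) = -2.4389°
wrap1 = π − 2β = 184.8777°
wrap2 = π + 2β = 175.1223°
tangent length = C·cosβ = 46.9574
L = r1·wrap1 + r2·wrap2 + 2·C·cosβ = 20·3.2267 + 18·3.0565 + 2·46.9574 = 213.4656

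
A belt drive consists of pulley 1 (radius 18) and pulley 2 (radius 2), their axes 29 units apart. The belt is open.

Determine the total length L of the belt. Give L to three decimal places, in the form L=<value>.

open belt: β = asin((r2−r1)/C) = asin(-16/29) = -33.4854°
wrap1 = π − 2β = 246.9708°
wrap2 = π + 2β = 113.0292°
tangent length = C·cosβ = 24.1868
L = r1·wrap1 + r2·wrap2 + 2·C·cosβ = 18·4.3105 + 2·1.9727 + 2·24.1868 = 129.9072

L=129.907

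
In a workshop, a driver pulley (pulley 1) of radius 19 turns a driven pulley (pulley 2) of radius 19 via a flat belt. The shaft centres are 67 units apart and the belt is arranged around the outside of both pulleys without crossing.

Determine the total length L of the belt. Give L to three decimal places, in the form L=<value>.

L=253.381

open belt: β = asin((r2−r1)/C) = asin(0/67) = 0.0000°
wrap1 = π − 2β = 180.0000°
wrap2 = π + 2β = 180.0000°
tangent length = C·cosβ = 67.0000
L = r1·wrap1 + r2·wrap2 + 2·C·cosβ = 19·3.1416 + 19·3.1416 + 2·67.0000 = 253.3805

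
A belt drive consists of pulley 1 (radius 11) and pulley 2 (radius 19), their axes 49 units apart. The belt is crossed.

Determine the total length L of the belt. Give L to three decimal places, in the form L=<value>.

crossed belt: β = asin((r1+r2)/C) = asin(30/49) = 37.7520°
wrap1 = wrap2 = π + 2β = 255.5040°
tangent length = C·cosβ = 38.7427
L = (r1+r2)·wrap + 2·C·cosβ = 30·4.4594 + 2·38.7427 = 211.2671

L=211.267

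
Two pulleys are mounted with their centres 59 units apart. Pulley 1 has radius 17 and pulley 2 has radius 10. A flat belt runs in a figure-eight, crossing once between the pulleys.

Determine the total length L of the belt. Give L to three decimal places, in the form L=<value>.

L=215.410

crossed belt: β = asin((r1+r2)/C) = asin(27/59) = 27.2341°
wrap1 = wrap2 = π + 2β = 234.4682°
tangent length = C·cosβ = 52.4595
L = (r1+r2)·wrap + 2·C·cosβ = 27·4.0922 + 2·52.4595 = 215.4095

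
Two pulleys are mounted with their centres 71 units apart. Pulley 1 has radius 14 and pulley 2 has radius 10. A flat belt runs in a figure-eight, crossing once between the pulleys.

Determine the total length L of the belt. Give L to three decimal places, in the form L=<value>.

crossed belt: β = asin((r1+r2)/C) = asin(24/71) = 19.7568°
wrap1 = wrap2 = π + 2β = 219.5136°
tangent length = C·cosβ = 66.8207
L = (r1+r2)·wrap + 2·C·cosβ = 24·3.8312 + 2·66.8207 = 225.5909

L=225.591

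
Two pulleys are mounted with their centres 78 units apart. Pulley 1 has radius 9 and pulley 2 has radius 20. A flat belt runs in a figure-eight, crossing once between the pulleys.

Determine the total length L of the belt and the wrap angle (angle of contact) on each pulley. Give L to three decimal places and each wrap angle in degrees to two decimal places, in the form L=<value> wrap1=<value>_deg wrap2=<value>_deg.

crossed belt: β = asin((r1+r2)/C) = asin(29/78) = 21.8264°
wrap1 = wrap2 = π + 2β = 223.6527°
tangent length = C·cosβ = 72.4086
L = (r1+r2)·wrap + 2·C·cosβ = 29·3.9035 + 2·72.4086 = 258.0179

L=258.018 wrap1=223.65_deg wrap2=223.65_deg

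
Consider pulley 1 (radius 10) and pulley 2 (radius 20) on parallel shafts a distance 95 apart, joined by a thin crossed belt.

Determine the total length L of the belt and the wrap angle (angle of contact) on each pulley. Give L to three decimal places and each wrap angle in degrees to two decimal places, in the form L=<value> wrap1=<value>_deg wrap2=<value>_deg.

crossed belt: β = asin((r1+r2)/C) = asin(30/95) = 18.4085°
wrap1 = wrap2 = π + 2β = 216.8170°
tangent length = C·cosβ = 90.1388
L = (r1+r2)·wrap + 2·C·cosβ = 30·3.7842 + 2·90.1388 = 293.8027

L=293.803 wrap1=216.82_deg wrap2=216.82_deg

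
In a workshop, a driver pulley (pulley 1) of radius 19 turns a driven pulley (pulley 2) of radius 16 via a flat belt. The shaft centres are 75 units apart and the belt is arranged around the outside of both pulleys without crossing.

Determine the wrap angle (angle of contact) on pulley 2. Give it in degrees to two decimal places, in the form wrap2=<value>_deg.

open belt: β = asin((r2−r1)/C) = asin(-3/75) = -2.2924°
wrap1 = π − 2β = 184.5849°
wrap2 = π + 2β = 175.4151°

wrap2=175.42_deg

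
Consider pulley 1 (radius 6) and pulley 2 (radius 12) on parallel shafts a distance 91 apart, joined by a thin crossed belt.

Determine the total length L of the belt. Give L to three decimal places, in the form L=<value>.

crossed belt: β = asin((r1+r2)/C) = asin(18/91) = 11.4085°
wrap1 = wrap2 = π + 2β = 202.8169°
tangent length = C·cosβ = 89.2020
L = (r1+r2)·wrap + 2·C·cosβ = 18·3.5398 + 2·89.2020 = 242.1209

L=242.121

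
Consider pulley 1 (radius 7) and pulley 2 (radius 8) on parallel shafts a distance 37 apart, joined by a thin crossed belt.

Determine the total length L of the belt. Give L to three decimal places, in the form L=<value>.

L=127.293

crossed belt: β = asin((r1+r2)/C) = asin(15/37) = 23.9165°
wrap1 = wrap2 = π + 2β = 227.8331°
tangent length = C·cosβ = 33.8231
L = (r1+r2)·wrap + 2·C·cosβ = 15·3.9764 + 2·33.8231 = 127.2927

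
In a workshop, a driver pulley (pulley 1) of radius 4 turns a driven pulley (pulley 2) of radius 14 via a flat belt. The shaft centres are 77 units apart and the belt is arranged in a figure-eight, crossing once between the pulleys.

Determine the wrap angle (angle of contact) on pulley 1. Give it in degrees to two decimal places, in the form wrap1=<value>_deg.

wrap1=207.04_deg

crossed belt: β = asin((r1+r2)/C) = asin(18/77) = 13.5189°
wrap1 = wrap2 = π + 2β = 207.0378°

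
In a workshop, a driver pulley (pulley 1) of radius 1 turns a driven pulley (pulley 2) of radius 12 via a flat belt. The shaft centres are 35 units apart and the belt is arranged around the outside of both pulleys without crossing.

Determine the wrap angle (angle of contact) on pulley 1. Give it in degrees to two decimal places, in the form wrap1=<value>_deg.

wrap1=143.36_deg

open belt: β = asin((r2−r1)/C) = asin(11/35) = 18.3177°
wrap1 = π − 2β = 143.3646°
wrap2 = π + 2β = 216.6354°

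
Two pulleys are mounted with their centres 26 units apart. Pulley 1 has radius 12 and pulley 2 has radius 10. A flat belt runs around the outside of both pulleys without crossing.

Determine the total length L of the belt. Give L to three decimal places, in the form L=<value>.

open belt: β = asin((r2−r1)/C) = asin(-2/26) = -4.4117°
wrap1 = π − 2β = 188.8235°
wrap2 = π + 2β = 171.1765°
tangent length = C·cosβ = 25.9230
L = r1·wrap1 + r2·wrap2 + 2·C·cosβ = 12·3.2956 + 10·2.9876 + 2·25.9230 = 121.2690

L=121.269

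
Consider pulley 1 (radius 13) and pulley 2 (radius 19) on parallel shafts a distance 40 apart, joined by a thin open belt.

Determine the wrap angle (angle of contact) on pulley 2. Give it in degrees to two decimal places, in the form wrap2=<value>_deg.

open belt: β = asin((r2−r1)/C) = asin(6/40) = 8.6269°
wrap1 = π − 2β = 162.7461°
wrap2 = π + 2β = 197.2539°

wrap2=197.25_deg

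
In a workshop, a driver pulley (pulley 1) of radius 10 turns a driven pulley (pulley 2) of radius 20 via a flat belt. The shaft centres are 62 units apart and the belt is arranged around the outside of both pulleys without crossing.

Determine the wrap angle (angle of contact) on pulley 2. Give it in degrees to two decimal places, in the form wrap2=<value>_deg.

open belt: β = asin((r2−r1)/C) = asin(10/62) = 9.2818°
wrap1 = π − 2β = 161.4364°
wrap2 = π + 2β = 198.5636°

wrap2=198.56_deg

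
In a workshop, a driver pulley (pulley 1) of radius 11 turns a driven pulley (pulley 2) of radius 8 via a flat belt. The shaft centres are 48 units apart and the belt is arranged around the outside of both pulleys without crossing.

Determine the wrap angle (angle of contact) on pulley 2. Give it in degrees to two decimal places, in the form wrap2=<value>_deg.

open belt: β = asin((r2−r1)/C) = asin(-3/48) = -3.5833°
wrap1 = π − 2β = 187.1666°
wrap2 = π + 2β = 172.8334°

wrap2=172.83_deg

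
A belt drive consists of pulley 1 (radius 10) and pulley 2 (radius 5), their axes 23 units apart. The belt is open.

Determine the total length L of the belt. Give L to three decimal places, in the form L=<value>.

L=94.215

open belt: β = asin((r2−r1)/C) = asin(-5/23) = -12.5559°
wrap1 = π − 2β = 205.1117°
wrap2 = π + 2β = 154.8883°
tangent length = C·cosβ = 22.4499
L = r1·wrap1 + r2·wrap2 + 2·C·cosβ = 10·3.5799 + 5·2.7033 + 2·22.4499 = 94.2152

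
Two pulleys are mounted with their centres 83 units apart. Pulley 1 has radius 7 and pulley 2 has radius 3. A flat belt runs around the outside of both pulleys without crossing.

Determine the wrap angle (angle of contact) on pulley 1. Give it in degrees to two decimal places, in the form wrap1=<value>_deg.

open belt: β = asin((r2−r1)/C) = asin(-4/83) = -2.7623°
wrap1 = π − 2β = 185.5246°
wrap2 = π + 2β = 174.4754°

wrap1=185.52_deg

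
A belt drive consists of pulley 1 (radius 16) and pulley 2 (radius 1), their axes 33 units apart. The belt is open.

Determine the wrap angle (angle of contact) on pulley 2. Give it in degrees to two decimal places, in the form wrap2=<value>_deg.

wrap2=125.93_deg

open belt: β = asin((r2−r1)/C) = asin(-15/33) = -27.0357°
wrap1 = π − 2β = 234.0714°
wrap2 = π + 2β = 125.9286°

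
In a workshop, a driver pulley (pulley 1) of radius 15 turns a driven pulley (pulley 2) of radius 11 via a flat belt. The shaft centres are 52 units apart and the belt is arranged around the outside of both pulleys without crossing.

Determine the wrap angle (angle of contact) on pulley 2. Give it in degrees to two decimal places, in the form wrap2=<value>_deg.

wrap2=171.18_deg

open belt: β = asin((r2−r1)/C) = asin(-4/52) = -4.4117°
wrap1 = π − 2β = 188.8235°
wrap2 = π + 2β = 171.1765°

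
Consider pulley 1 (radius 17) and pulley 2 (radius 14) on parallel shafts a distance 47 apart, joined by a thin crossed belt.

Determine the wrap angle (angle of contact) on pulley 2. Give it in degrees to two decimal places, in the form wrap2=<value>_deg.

crossed belt: β = asin((r1+r2)/C) = asin(31/47) = 41.2674°
wrap1 = wrap2 = π + 2β = 262.5349°

wrap2=262.53_deg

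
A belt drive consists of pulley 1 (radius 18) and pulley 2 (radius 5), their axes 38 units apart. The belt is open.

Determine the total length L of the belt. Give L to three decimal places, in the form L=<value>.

L=152.749

open belt: β = asin((r2−r1)/C) = asin(-13/38) = -20.0052°
wrap1 = π − 2β = 220.0104°
wrap2 = π + 2β = 139.9896°
tangent length = C·cosβ = 35.7071
L = r1·wrap1 + r2·wrap2 + 2·C·cosβ = 18·3.8399 + 5·2.4433 + 2·35.7071 = 152.7490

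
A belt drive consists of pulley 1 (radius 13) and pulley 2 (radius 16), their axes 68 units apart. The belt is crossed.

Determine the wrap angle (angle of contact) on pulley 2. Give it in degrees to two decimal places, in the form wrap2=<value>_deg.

crossed belt: β = asin((r1+r2)/C) = asin(29/68) = 25.2438°
wrap1 = wrap2 = π + 2β = 230.4876°

wrap2=230.49_deg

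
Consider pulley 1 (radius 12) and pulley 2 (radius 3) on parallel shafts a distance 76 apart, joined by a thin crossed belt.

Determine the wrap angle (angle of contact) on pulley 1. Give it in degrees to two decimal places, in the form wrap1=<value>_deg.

crossed belt: β = asin((r1+r2)/C) = asin(15/76) = 11.3831°
wrap1 = wrap2 = π + 2β = 202.7662°

wrap1=202.77_deg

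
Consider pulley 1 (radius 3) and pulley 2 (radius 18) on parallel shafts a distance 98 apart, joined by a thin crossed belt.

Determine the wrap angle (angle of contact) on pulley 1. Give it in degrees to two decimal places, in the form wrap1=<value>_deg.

crossed belt: β = asin((r1+r2)/C) = asin(21/98) = 12.3736°
wrap1 = wrap2 = π + 2β = 204.7473°

wrap1=204.75_deg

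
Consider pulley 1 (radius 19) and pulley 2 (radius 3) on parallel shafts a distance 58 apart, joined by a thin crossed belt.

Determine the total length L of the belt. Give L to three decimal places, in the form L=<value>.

crossed belt: β = asin((r1+r2)/C) = asin(22/58) = 22.2910°
wrap1 = wrap2 = π + 2β = 224.5819°
tangent length = C·cosβ = 53.6656
L = (r1+r2)·wrap + 2·C·cosβ = 22·3.9197 + 2·53.6656 = 193.5645

L=193.565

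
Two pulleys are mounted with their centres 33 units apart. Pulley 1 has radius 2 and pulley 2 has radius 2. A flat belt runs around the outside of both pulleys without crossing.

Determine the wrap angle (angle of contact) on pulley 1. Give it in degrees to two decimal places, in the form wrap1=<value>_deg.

open belt: β = asin((r2−r1)/C) = asin(0/33) = 0.0000°
wrap1 = π − 2β = 180.0000°
wrap2 = π + 2β = 180.0000°

wrap1=180.00_deg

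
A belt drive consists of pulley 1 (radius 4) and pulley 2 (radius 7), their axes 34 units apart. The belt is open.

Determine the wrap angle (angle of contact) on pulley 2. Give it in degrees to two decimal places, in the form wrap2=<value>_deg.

wrap2=190.12_deg

open belt: β = asin((r2−r1)/C) = asin(3/34) = 5.0621°
wrap1 = π − 2β = 169.8758°
wrap2 = π + 2β = 190.1242°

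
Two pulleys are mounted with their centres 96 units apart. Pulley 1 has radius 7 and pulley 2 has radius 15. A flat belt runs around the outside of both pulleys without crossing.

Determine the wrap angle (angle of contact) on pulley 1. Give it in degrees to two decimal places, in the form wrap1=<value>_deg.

open belt: β = asin((r2−r1)/C) = asin(8/96) = 4.7802°
wrap1 = π − 2β = 170.4396°
wrap2 = π + 2β = 189.5604°

wrap1=170.44_deg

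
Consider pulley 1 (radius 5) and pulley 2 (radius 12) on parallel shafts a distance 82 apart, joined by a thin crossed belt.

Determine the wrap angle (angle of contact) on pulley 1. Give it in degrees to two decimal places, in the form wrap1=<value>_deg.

wrap1=203.93_deg

crossed belt: β = asin((r1+r2)/C) = asin(17/82) = 11.9652°
wrap1 = wrap2 = π + 2β = 203.9303°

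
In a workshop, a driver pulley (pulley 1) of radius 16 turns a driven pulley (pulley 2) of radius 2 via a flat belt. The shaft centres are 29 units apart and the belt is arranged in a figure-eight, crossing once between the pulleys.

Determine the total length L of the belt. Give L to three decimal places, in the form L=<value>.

L=126.130

crossed belt: β = asin((r1+r2)/C) = asin(18/29) = 38.3665°
wrap1 = wrap2 = π + 2β = 256.7330°
tangent length = C·cosβ = 22.7376
L = (r1+r2)·wrap + 2·C·cosβ = 18·4.4808 + 2·22.7376 = 126.1303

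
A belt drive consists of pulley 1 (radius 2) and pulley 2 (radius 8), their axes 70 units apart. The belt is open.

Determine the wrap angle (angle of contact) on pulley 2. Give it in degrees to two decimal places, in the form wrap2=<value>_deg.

wrap2=189.83_deg

open belt: β = asin((r2−r1)/C) = asin(6/70) = 4.9171°
wrap1 = π − 2β = 170.1658°
wrap2 = π + 2β = 189.8342°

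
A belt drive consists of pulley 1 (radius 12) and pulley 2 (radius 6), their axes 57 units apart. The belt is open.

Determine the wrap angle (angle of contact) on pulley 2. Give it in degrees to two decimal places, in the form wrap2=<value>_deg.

open belt: β = asin((r2−r1)/C) = asin(-6/57) = -6.0423°
wrap1 = π − 2β = 192.0847°
wrap2 = π + 2β = 167.9153°

wrap2=167.92_deg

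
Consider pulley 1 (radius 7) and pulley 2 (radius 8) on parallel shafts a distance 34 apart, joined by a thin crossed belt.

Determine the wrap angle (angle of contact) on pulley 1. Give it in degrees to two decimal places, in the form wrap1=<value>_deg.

crossed belt: β = asin((r1+r2)/C) = asin(15/34) = 26.1790°
wrap1 = wrap2 = π + 2β = 232.3579°

wrap1=232.36_deg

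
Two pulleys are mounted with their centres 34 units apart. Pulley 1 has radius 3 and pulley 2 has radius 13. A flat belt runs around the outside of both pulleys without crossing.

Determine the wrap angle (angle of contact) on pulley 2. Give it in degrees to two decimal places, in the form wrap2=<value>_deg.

wrap2=214.21_deg

open belt: β = asin((r2−r1)/C) = asin(10/34) = 17.1046°
wrap1 = π − 2β = 145.7907°
wrap2 = π + 2β = 214.2093°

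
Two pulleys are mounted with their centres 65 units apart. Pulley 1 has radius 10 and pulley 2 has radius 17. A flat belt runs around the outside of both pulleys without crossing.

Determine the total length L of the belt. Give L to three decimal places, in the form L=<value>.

open belt: β = asin((r2−r1)/C) = asin(7/65) = 6.1823°
wrap1 = π − 2β = 167.6354°
wrap2 = π + 2β = 192.3646°
tangent length = C·cosβ = 64.6220
L = r1·wrap1 + r2·wrap2 + 2·C·cosβ = 10·2.9258 + 17·3.3574 + 2·64.6220 = 215.5776

L=215.578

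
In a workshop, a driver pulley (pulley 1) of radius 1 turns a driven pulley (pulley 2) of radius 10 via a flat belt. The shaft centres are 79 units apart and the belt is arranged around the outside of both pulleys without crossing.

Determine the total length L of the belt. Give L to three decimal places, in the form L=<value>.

L=193.584

open belt: β = asin((r2−r1)/C) = asin(9/79) = 6.5416°
wrap1 = π − 2β = 166.9169°
wrap2 = π + 2β = 193.0831°
tangent length = C·cosβ = 78.4857
L = r1·wrap1 + r2·wrap2 + 2·C·cosβ = 1·2.9132 + 10·3.3699 + 2·78.4857 = 193.5839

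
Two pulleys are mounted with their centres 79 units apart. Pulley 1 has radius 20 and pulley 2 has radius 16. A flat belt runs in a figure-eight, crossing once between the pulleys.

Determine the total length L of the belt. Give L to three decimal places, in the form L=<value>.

crossed belt: β = asin((r1+r2)/C) = asin(36/79) = 27.1097°
wrap1 = wrap2 = π + 2β = 234.2195°
tangent length = C·cosβ = 70.3207
L = (r1+r2)·wrap + 2·C·cosβ = 36·4.0879 + 2·70.3207 = 287.8058

L=287.806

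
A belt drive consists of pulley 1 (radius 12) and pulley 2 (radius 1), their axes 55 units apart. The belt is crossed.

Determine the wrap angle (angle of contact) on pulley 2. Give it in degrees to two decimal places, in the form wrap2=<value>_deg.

wrap2=207.34_deg

crossed belt: β = asin((r1+r2)/C) = asin(13/55) = 13.6720°
wrap1 = wrap2 = π + 2β = 207.3440°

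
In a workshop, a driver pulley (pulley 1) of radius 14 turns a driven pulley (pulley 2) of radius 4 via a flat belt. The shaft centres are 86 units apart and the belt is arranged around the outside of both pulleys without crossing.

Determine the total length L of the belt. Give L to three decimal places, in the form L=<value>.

open belt: β = asin((r2−r1)/C) = asin(-10/86) = -6.6774°
wrap1 = π − 2β = 193.3548°
wrap2 = π + 2β = 166.6452°
tangent length = C·cosβ = 85.4166
L = r1·wrap1 + r2·wrap2 + 2·C·cosβ = 14·3.3747 + 4·2.9085 + 2·85.4166 = 229.7128

L=229.713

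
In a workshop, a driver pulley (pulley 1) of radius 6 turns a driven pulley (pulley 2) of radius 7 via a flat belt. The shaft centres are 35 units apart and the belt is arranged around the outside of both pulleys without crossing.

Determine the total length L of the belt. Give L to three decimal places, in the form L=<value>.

L=110.869

open belt: β = asin((r2−r1)/C) = asin(1/35) = 1.6372°
wrap1 = π − 2β = 176.7255°
wrap2 = π + 2β = 183.2745°
tangent length = C·cosβ = 34.9857
L = r1·wrap1 + r2·wrap2 + 2·C·cosβ = 6·3.0844 + 7·3.1987 + 2·34.9857 = 110.8693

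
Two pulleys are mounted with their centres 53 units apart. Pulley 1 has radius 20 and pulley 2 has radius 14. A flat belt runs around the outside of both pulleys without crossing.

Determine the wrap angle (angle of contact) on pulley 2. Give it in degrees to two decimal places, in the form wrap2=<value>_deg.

open belt: β = asin((r2−r1)/C) = asin(-6/53) = -6.5002°
wrap1 = π − 2β = 193.0005°
wrap2 = π + 2β = 166.9995°

wrap2=167.00_deg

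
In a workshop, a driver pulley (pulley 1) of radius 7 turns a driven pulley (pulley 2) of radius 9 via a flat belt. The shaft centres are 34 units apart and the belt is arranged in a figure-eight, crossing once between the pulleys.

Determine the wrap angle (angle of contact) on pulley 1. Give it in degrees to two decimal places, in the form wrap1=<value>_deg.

crossed belt: β = asin((r1+r2)/C) = asin(16/34) = 28.0725°
wrap1 = wrap2 = π + 2β = 236.1450°

wrap1=236.14_deg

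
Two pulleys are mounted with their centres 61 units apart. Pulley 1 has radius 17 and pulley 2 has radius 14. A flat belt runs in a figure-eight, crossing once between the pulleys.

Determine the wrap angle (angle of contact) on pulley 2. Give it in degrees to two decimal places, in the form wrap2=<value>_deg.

crossed belt: β = asin((r1+r2)/C) = asin(31/61) = 30.5438°
wrap1 = wrap2 = π + 2β = 241.0876°

wrap2=241.09_deg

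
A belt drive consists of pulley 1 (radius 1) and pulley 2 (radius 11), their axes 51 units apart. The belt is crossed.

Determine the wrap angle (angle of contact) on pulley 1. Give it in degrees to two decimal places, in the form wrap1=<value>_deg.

crossed belt: β = asin((r1+r2)/C) = asin(12/51) = 13.6090°
wrap1 = wrap2 = π + 2β = 207.2179°

wrap1=207.22_deg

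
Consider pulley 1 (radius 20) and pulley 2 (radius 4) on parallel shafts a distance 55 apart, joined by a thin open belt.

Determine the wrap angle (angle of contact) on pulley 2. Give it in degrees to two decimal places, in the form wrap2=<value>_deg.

wrap2=146.18_deg

open belt: β = asin((r2−r1)/C) = asin(-16/55) = -16.9124°
wrap1 = π − 2β = 213.8248°
wrap2 = π + 2β = 146.1752°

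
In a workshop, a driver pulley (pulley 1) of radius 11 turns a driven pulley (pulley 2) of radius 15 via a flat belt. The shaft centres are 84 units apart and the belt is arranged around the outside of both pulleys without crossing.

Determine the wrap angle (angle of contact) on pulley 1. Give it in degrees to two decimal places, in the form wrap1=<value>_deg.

open belt: β = asin((r2−r1)/C) = asin(4/84) = 2.7294°
wrap1 = π − 2β = 174.5412°
wrap2 = π + 2β = 185.4588°

wrap1=174.54_deg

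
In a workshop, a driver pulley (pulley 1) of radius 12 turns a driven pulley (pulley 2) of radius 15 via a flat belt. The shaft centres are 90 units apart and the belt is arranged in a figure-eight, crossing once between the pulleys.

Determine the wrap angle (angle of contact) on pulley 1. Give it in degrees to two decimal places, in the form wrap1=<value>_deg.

wrap1=214.92_deg

crossed belt: β = asin((r1+r2)/C) = asin(27/90) = 17.4576°
wrap1 = wrap2 = π + 2β = 214.9152°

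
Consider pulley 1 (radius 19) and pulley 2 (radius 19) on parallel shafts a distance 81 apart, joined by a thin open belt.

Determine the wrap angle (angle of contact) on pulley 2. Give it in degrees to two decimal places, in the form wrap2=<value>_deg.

wrap2=180.00_deg

open belt: β = asin((r2−r1)/C) = asin(0/81) = 0.0000°
wrap1 = π − 2β = 180.0000°
wrap2 = π + 2β = 180.0000°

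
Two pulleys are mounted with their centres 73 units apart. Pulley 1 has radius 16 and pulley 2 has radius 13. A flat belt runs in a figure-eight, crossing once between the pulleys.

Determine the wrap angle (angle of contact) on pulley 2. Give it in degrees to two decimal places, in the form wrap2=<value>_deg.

crossed belt: β = asin((r1+r2)/C) = asin(29/73) = 23.4070°
wrap1 = wrap2 = π + 2β = 226.8140°

wrap2=226.81_deg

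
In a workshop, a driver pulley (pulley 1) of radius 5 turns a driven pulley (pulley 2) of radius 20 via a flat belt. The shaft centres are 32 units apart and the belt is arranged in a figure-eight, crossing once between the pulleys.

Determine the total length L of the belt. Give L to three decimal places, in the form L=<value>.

L=163.323

crossed belt: β = asin((r1+r2)/C) = asin(25/32) = 51.3752°
wrap1 = wrap2 = π + 2β = 282.7503°
tangent length = C·cosβ = 19.9750
L = (r1+r2)·wrap + 2·C·cosβ = 25·4.9349 + 2·19.9750 = 163.3231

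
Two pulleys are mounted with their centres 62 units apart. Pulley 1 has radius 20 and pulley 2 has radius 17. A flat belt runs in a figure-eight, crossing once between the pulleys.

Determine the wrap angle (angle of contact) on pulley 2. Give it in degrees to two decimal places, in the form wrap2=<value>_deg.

crossed belt: β = asin((r1+r2)/C) = asin(37/62) = 36.6392°
wrap1 = wrap2 = π + 2β = 253.2784°

wrap2=253.28_deg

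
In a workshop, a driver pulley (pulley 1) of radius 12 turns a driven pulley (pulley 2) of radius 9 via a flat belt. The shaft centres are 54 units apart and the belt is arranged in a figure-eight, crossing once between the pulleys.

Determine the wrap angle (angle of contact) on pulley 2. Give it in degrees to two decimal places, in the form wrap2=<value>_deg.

wrap2=225.77_deg

crossed belt: β = asin((r1+r2)/C) = asin(21/54) = 22.8854°
wrap1 = wrap2 = π + 2β = 225.7708°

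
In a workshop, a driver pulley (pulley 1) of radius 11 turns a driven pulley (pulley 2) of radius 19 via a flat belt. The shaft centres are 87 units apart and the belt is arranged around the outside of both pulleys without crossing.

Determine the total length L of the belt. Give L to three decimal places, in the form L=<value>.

L=268.984

open belt: β = asin((r2−r1)/C) = asin(8/87) = 5.2760°
wrap1 = π − 2β = 169.4479°
wrap2 = π + 2β = 190.5521°
tangent length = C·cosβ = 86.6314
L = r1·wrap1 + r2·wrap2 + 2·C·cosβ = 11·2.9574 + 19·3.3258 + 2·86.6314 = 268.9839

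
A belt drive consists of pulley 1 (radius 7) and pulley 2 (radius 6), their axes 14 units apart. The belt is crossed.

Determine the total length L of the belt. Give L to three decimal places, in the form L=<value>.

crossed belt: β = asin((r1+r2)/C) = asin(13/14) = 68.2132°
wrap1 = wrap2 = π + 2β = 316.4264°
tangent length = C·cosβ = 5.1962
L = (r1+r2)·wrap + 2·C·cosβ = 13·5.5227 + 2·5.1962 = 82.1872

L=82.187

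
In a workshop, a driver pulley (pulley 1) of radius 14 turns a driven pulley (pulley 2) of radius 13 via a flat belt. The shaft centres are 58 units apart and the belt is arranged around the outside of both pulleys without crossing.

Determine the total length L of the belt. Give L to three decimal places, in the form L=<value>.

L=200.840

open belt: β = asin((r2−r1)/C) = asin(-1/58) = -0.9879°
wrap1 = π − 2β = 181.9758°
wrap2 = π + 2β = 178.0242°
tangent length = C·cosβ = 57.9914
L = r1·wrap1 + r2·wrap2 + 2·C·cosβ = 14·3.1761 + 13·3.1071 + 2·57.9914 = 200.8402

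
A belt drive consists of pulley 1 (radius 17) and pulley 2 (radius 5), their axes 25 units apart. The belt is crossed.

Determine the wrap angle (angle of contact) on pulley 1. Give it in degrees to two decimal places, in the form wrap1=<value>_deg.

crossed belt: β = asin((r1+r2)/C) = asin(22/25) = 61.6424°
wrap1 = wrap2 = π + 2β = 303.2847°

wrap1=303.28_deg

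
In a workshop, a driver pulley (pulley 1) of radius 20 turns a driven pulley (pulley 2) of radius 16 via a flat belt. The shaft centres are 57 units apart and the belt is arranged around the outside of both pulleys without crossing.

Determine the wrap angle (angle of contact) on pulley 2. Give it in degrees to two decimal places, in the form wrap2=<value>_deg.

wrap2=171.95_deg

open belt: β = asin((r2−r1)/C) = asin(-4/57) = -4.0241°
wrap1 = π − 2β = 188.0481°
wrap2 = π + 2β = 171.9519°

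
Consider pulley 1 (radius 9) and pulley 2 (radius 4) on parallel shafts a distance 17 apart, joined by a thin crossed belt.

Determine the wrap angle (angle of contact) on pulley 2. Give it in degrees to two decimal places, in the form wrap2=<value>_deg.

crossed belt: β = asin((r1+r2)/C) = asin(13/17) = 49.8808°
wrap1 = wrap2 = π + 2β = 279.7617°

wrap2=279.76_deg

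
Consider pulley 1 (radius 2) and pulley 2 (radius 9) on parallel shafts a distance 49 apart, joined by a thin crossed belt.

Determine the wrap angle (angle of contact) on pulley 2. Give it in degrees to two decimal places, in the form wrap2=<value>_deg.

wrap2=205.95_deg

crossed belt: β = asin((r1+r2)/C) = asin(11/49) = 12.9729°
wrap1 = wrap2 = π + 2β = 205.9458°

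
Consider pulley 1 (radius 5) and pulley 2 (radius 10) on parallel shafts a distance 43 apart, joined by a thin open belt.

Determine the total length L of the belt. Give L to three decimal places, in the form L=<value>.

L=133.706

open belt: β = asin((r2−r1)/C) = asin(5/43) = 6.6774°
wrap1 = π − 2β = 166.6452°
wrap2 = π + 2β = 193.3548°
tangent length = C·cosβ = 42.7083
L = r1·wrap1 + r2·wrap2 + 2·C·cosβ = 5·2.9085 + 10·3.3747 + 2·42.7083 = 133.7059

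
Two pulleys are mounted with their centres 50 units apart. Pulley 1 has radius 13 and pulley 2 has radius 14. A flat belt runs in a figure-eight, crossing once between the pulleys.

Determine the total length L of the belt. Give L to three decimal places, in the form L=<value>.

crossed belt: β = asin((r1+r2)/C) = asin(27/50) = 32.6836°
wrap1 = wrap2 = π + 2β = 245.3673°
tangent length = C·cosβ = 42.0833
L = (r1+r2)·wrap + 2·C·cosβ = 27·4.2825 + 2·42.0833 = 199.7931

L=199.793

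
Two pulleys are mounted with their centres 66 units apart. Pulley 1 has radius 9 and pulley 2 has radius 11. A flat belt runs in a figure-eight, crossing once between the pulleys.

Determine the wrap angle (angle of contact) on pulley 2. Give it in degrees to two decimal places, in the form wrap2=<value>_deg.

wrap2=215.28_deg

crossed belt: β = asin((r1+r2)/C) = asin(20/66) = 17.6397°
wrap1 = wrap2 = π + 2β = 215.2794°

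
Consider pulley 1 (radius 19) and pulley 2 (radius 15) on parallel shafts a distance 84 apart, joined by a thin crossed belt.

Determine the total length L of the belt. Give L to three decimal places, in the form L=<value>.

L=288.774

crossed belt: β = asin((r1+r2)/C) = asin(34/84) = 23.8762°
wrap1 = wrap2 = π + 2β = 227.7524°
tangent length = C·cosβ = 76.8115
L = (r1+r2)·wrap + 2·C·cosβ = 34·3.9750 + 2·76.8115 = 288.7739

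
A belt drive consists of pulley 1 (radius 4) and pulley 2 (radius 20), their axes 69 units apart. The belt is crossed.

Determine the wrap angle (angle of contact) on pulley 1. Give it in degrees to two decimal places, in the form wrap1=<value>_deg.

wrap1=220.71_deg

crossed belt: β = asin((r1+r2)/C) = asin(24/69) = 20.3544°
wrap1 = wrap2 = π + 2β = 220.7088°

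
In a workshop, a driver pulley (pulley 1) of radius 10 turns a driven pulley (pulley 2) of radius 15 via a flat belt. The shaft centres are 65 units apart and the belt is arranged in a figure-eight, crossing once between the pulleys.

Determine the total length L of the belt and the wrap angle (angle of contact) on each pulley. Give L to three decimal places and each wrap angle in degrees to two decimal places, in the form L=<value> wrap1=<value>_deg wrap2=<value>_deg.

crossed belt: β = asin((r1+r2)/C) = asin(25/65) = 22.6199°
wrap1 = wrap2 = π + 2β = 225.2397°
tangent length = C·cosβ = 60.0000
L = (r1+r2)·wrap + 2·C·cosβ = 25·3.9312 + 2·60.0000 = 218.2794

L=218.279 wrap1=225.24_deg wrap2=225.24_deg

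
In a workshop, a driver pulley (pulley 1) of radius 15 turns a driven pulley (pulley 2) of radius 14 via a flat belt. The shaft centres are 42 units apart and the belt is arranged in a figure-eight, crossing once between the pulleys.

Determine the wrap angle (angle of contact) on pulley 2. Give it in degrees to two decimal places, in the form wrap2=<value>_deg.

wrap2=267.34_deg

crossed belt: β = asin((r1+r2)/C) = asin(29/42) = 43.6678°
wrap1 = wrap2 = π + 2β = 267.3356°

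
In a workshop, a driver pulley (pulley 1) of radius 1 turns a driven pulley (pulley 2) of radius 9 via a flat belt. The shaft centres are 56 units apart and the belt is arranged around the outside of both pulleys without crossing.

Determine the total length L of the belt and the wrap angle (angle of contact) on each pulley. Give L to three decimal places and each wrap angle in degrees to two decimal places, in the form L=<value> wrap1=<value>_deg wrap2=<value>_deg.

open belt: β = asin((r2−r1)/C) = asin(8/56) = 8.2132°
wrap1 = π − 2β = 163.5736°
wrap2 = π + 2β = 196.4264°
tangent length = C·cosβ = 55.4256
L = r1·wrap1 + r2·wrap2 + 2·C·cosβ = 1·2.8549 + 9·3.4283 + 2·55.4256 = 144.5607

L=144.561 wrap1=163.57_deg wrap2=196.43_deg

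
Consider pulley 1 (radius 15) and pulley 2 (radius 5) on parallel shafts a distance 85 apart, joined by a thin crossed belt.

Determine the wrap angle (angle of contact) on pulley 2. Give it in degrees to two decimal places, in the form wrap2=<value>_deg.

crossed belt: β = asin((r1+r2)/C) = asin(20/85) = 13.6090°
wrap1 = wrap2 = π + 2β = 207.2179°

wrap2=207.22_deg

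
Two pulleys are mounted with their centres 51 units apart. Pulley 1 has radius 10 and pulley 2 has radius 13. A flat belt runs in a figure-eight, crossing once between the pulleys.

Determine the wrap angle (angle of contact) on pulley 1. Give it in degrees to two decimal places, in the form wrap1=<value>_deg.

wrap1=233.61_deg

crossed belt: β = asin((r1+r2)/C) = asin(23/51) = 26.8066°
wrap1 = wrap2 = π + 2β = 233.6132°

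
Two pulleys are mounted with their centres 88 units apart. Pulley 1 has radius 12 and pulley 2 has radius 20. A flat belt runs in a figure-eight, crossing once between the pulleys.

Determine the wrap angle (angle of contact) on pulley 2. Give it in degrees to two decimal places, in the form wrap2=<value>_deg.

wrap2=222.65_deg

crossed belt: β = asin((r1+r2)/C) = asin(32/88) = 21.3237°
wrap1 = wrap2 = π + 2β = 222.6474°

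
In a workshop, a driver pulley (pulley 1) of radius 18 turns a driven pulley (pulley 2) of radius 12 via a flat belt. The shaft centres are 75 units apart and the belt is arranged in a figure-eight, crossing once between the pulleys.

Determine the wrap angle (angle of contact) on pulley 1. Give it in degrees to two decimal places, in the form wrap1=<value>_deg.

wrap1=227.16_deg

crossed belt: β = asin((r1+r2)/C) = asin(30/75) = 23.5782°
wrap1 = wrap2 = π + 2β = 227.1564°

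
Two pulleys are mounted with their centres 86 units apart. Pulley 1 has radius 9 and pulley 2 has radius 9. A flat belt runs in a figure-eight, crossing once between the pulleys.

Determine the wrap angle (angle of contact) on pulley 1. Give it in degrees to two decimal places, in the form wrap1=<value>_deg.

crossed belt: β = asin((r1+r2)/C) = asin(18/86) = 12.0815°
wrap1 = wrap2 = π + 2β = 204.1629°

wrap1=204.16_deg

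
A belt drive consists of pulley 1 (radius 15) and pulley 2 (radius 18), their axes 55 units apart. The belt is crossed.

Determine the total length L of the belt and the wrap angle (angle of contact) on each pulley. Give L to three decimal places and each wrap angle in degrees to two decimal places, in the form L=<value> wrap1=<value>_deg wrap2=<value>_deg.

L=234.144 wrap1=253.74_deg wrap2=253.74_deg

crossed belt: β = asin((r1+r2)/C) = asin(33/55) = 36.8699°
wrap1 = wrap2 = π + 2β = 253.7398°
tangent length = C·cosβ = 44.0000
L = (r1+r2)·wrap + 2·C·cosβ = 33·4.4286 + 2·44.0000 = 234.1436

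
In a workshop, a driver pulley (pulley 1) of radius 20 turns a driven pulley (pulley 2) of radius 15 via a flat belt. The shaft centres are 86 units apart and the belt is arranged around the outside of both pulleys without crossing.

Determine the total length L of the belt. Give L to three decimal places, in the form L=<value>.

open belt: β = asin((r2−r1)/C) = asin(-5/86) = -3.3330°
wrap1 = π − 2β = 186.6661°
wrap2 = π + 2β = 173.3339°
tangent length = C·cosβ = 85.8545
L = r1·wrap1 + r2·wrap2 + 2·C·cosβ = 20·3.2579 + 15·3.0252 + 2·85.8545 = 282.2465

L=282.247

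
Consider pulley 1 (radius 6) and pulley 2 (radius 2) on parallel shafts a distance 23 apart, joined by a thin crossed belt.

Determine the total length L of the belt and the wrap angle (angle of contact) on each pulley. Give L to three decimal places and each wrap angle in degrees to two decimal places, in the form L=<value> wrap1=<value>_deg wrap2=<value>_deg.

L=73.944 wrap1=220.71_deg wrap2=220.71_deg

crossed belt: β = asin((r1+r2)/C) = asin(8/23) = 20.3544°
wrap1 = wrap2 = π + 2β = 220.7088°
tangent length = C·cosβ = 21.5639
L = (r1+r2)·wrap + 2·C·cosβ = 8·3.8521 + 2·21.5639 = 73.9445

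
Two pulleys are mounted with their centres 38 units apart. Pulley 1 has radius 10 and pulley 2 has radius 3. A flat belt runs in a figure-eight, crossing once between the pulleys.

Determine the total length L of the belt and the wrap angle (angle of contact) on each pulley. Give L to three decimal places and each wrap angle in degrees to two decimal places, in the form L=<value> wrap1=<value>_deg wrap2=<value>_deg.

crossed belt: β = asin((r1+r2)/C) = asin(13/38) = 20.0052°
wrap1 = wrap2 = π + 2β = 220.0104°
tangent length = C·cosβ = 35.7071
L = (r1+r2)·wrap + 2·C·cosβ = 13·3.8399 + 2·35.7071 = 121.3331

L=121.333 wrap1=220.01_deg wrap2=220.01_deg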